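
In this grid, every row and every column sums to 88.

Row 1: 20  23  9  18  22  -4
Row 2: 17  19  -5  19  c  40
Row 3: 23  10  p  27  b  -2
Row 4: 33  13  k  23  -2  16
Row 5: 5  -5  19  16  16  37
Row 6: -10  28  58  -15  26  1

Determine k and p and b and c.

The known cells in row 4 total 83, leaving 88 − 83 = 5 for the blank.
The known cells in row 2 total 90, leaving 88 − 90 = -2 for the blank.
The known cells in column 5 total 60, leaving 88 − 60 = 28 for the blank.
The known cells in row 3 total 86, leaving 88 − 86 = 2 for the blank.

k = 5, p = 2, b = 28, c = -2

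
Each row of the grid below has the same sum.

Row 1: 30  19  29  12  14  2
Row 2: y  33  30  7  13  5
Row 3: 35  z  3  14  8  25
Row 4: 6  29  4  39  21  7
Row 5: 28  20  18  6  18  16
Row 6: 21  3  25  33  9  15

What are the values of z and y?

Rows 5 and 6 both add up to 106, so every row sums to 106.
Row 3: 35 + 3 + 14 + 8 + 25 = 85, so the missing entry is 106 − 85 = 21.
Row 2: 33 + 30 + 7 + 13 + 5 = 88, so the missing entry is 106 − 88 = 18.

z = 21, y = 18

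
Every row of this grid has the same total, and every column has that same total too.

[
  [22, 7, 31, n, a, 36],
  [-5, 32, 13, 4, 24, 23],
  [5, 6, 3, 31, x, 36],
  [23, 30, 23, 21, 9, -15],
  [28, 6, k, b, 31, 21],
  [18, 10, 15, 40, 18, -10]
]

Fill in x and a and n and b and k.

x = 10, a = -1, n = -4, b = -1, k = 6

Rows 2 and 4 both sum to 91, so that's the common total.
Row 3: 5 + 6 + 3 + 31 + 36 = 81, so its missing entry is 91 − 81 = 10.
Column 5: 24 + 10 + 9 + 31 + 18 = 92, so its missing entry is 91 − 92 = -1.
Row 1: 22 + 7 + 31 − 1 + 36 = 95, so its missing entry is 91 − 95 = -4.
Column 4: -4 + 4 + 31 + 21 + 40 = 92, so its missing entry is 91 − 92 = -1.
Row 5: 28 + 6 − 1 + 31 + 21 = 85, so its missing entry is 91 − 85 = 6.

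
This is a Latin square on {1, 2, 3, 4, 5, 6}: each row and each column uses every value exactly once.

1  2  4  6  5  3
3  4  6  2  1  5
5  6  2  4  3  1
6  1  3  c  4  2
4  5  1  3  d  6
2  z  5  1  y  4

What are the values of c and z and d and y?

For row 5, column 5: row 5 already has {1, 3, 4, 5, 6}; that leaves 2.
Cell (6,5): column 5 already has {1, 2, 3, 4, 5} → 6.
Cell (4,4): row 4 already has {1, 2, 3, 4, 6} → 5.
For row 6, column 2: row 6 already has {1, 2, 4, 5, 6}; that leaves 3.

c = 5, z = 3, d = 2, y = 6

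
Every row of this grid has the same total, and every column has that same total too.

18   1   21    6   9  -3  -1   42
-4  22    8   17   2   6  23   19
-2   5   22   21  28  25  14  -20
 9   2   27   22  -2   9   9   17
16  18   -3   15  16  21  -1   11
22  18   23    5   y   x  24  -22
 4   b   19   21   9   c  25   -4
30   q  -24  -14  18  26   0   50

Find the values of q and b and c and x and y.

q = 7, b = 20, c = -1, x = 10, y = 13

Rows 1 and 2 both sum to 93, so that's the common total.
The known cells in row 8 total 86, leaving 93 − 86 = 7 for the blank.
The known cells in column 2 total 73, leaving 93 − 73 = 20 for the blank.
The known cells in row 7 total 94, leaving 93 − 94 = -1 for the blank.
The known cells in column 6 total 83, leaving 93 − 83 = 10 for the blank.
The known cells in row 6 total 80, leaving 93 − 80 = 13 for the blank.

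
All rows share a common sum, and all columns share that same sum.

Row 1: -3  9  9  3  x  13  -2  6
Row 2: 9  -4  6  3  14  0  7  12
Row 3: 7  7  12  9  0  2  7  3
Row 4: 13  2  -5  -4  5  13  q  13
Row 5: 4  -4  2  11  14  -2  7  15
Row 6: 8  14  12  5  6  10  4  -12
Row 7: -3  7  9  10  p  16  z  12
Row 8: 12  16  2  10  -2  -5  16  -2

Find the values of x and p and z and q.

x = 12, p = -2, z = -2, q = 10

Rows 2 and 3 both sum to 47, so that's the common total.
The known cells in row 1 total 35, leaving 47 − 35 = 12 for the blank.
The known cells in column 5 total 49, leaving 47 − 49 = -2 for the blank.
The known cells in row 7 total 49, leaving 47 − 49 = -2 for the blank.
The known cells in row 4 total 37, leaving 47 − 37 = 10 for the blank.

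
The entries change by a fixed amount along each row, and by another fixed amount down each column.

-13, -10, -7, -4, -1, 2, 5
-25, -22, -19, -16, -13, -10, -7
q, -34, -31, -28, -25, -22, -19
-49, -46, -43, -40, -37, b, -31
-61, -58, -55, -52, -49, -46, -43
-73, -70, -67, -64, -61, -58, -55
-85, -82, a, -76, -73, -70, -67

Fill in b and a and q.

Along each row the entries change by 3 per step; down each column they change by -12.
Row 4: from -49 at column 1, stepping by 3 to column 6 gives -34.
Row 7: from -85 at column 1, stepping by 3 to column 3 gives -79.
Row 3: from -34 at column 2, stepping by 3 to column 1 gives -37.

b = -34, a = -79, q = -37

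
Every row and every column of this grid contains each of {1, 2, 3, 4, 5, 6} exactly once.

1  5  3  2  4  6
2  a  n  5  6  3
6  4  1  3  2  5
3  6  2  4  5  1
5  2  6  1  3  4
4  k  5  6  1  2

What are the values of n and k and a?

n = 4, k = 3, a = 1

For row 2, column 3: column 3 already has {1, 2, 3, 5, 6}; that leaves 4.
At (row 2, col 2): row 2 already has {2, 3, 4, 5, 6}, so the value is 1.
For row 6, column 2: row 6 already has {1, 2, 4, 5, 6}; that leaves 3.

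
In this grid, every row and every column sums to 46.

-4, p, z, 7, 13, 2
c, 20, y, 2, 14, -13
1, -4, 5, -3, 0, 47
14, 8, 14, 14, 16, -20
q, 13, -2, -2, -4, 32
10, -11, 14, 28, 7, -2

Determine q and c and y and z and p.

Column 2: 20 − 4 + 8 + 13 − 11 = 26, so its missing entry is 46 − 26 = 20.
Row 5: 13 − 2 − 2 − 4 + 32 = 37, so its missing entry is 46 − 37 = 9.
Row 1: -4 + 20 + 7 + 13 + 2 = 38, so its missing entry is 46 − 38 = 8.
Column 3: 8 + 5 + 14 − 2 + 14 = 39, so its missing entry is 46 − 39 = 7.
Row 2: 20 + 7 + 2 + 14 − 13 = 30, so its missing entry is 46 − 30 = 16.

q = 9, c = 16, y = 7, z = 8, p = 20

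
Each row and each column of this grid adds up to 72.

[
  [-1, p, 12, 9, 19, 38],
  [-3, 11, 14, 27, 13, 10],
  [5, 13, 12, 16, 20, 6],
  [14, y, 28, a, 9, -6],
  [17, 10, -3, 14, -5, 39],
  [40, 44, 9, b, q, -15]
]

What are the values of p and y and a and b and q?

p = -5, y = -1, a = 28, b = -22, q = 16

Row 1 has -1 + 12 + 9 + 19 + 38 = 77; the blank must be 72 − 77 = -5.
Column 2 has -5 + 11 + 13 + 10 + 44 = 73; the blank must be 72 − 73 = -1.
Column 5 has 19 + 13 + 20 + 9 − 5 = 56; the blank must be 72 − 56 = 16.
Row 4 has 14 − 1 + 28 + 9 − 6 = 44; the blank must be 72 − 44 = 28.
Row 6 has 40 + 44 + 9 + 16 − 15 = 94; the blank must be 72 − 94 = -22.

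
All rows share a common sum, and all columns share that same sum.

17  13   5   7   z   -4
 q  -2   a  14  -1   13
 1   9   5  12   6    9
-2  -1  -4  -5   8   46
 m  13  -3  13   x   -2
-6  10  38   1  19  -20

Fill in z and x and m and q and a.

Rows 3 and 4 both sum to 42, so that's the common total.
Column 3: 5 + 5 − 4 − 3 + 38 = 41, so its missing entry is 42 − 41 = 1.
Row 1: 17 + 13 + 5 + 7 − 4 = 38, so its missing entry is 42 − 38 = 4.
Column 5: 4 − 1 + 6 + 8 + 19 = 36, so its missing entry is 42 − 36 = 6.
Row 5: 13 − 3 + 13 + 6 − 2 = 27, so its missing entry is 42 − 27 = 15.
Row 2: -2 + 1 + 14 − 1 + 13 = 25, so its missing entry is 42 − 25 = 17.

z = 4, x = 6, m = 15, q = 17, a = 1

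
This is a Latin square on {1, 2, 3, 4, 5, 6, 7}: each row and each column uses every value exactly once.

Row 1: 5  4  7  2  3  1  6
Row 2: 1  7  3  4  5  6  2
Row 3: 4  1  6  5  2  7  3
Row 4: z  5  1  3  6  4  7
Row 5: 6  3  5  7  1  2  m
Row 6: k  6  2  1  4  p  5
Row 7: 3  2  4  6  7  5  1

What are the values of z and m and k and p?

z = 2, m = 4, k = 7, p = 3

Cell (5,7): row 5 already has {1, 2, 3, 5, 6, 7} → 4.
Cell (6,6): column 6 already has {1, 2, 4, 5, 6, 7} → 3.
For row 6, column 1: row 6 already has {1, 2, 3, 4, 5, 6}; that leaves 7.
At (row 4, col 1): row 4 already has {1, 3, 4, 5, 6, 7}, so the value is 2.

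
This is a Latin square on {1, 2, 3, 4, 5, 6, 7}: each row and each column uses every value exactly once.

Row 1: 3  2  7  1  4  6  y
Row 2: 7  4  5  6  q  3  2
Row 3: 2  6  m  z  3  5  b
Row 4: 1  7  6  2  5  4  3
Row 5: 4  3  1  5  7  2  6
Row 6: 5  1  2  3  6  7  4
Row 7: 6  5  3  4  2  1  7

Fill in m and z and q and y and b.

m = 4, z = 7, q = 1, y = 5, b = 1

For row 2, column 5: row 2 already has {2, 3, 4, 5, 6, 7}; that leaves 1.
At (row 1, col 7): row 1 already has {1, 2, 3, 4, 6, 7}, so the value is 5.
For row 3, column 4: column 4 already has {1, 2, 3, 4, 5, 6}; that leaves 7.
For row 3, column 7: column 7 already has {2, 3, 4, 5, 6, 7}; that leaves 1.
For row 3, column 3: row 3 already has {1, 2, 3, 5, 6, 7}; that leaves 4.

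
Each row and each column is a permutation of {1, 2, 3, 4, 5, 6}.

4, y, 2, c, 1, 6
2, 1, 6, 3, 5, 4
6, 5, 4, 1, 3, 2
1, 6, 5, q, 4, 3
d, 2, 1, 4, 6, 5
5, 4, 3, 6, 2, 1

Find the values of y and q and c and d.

At (row 1, col 2): column 2 already has {1, 2, 4, 5, 6}, so the value is 3.
At (row 5, col 1): row 5 already has {1, 2, 4, 5, 6}, so the value is 3.
For row 4, column 4: row 4 already has {1, 3, 4, 5, 6}; that leaves 2.
Cell (1,4): row 1 already has {1, 2, 3, 4, 6} → 5.

y = 3, q = 2, c = 5, d = 3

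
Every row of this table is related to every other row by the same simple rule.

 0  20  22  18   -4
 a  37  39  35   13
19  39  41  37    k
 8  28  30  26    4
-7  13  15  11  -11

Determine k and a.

k = 15, a = 17

The difference between any two rows is the same in every column — this is an addition table with the headers hidden.
Row 3 minus row 1 is 41 − 22 = 19, so its entry in column 5 is -4 + 19 = 15.
Row 2 minus row 1 is 39 − 22 = 17, so its entry in column 1 is 0 + 17 = 17.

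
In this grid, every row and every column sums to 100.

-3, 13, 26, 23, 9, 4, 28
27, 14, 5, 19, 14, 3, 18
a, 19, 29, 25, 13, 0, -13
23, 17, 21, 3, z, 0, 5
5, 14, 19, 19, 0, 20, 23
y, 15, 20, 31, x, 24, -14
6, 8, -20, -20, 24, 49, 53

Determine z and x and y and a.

The known cells in row 3 total 73, leaving 100 − 73 = 27 for the blank.
The known cells in column 1 total 85, leaving 100 − 85 = 15 for the blank.
The known cells in row 6 total 91, leaving 100 − 91 = 9 for the blank.
The known cells in row 4 total 69, leaving 100 − 69 = 31 for the blank.

z = 31, x = 9, y = 15, a = 27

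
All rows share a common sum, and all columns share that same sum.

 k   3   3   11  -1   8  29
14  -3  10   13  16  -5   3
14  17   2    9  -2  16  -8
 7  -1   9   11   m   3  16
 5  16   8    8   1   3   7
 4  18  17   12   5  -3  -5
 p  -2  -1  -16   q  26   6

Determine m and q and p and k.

Rows 2 and 3 both sum to 48, so that's the common total.
Row 1: 3 + 3 + 11 − 1 + 8 + 29 = 53, so its missing entry is 48 − 53 = -5.
Row 4: 7 − 1 + 9 + 11 + 3 + 16 = 45, so its missing entry is 48 − 45 = 3.
Column 5: -1 + 16 − 2 + 3 + 1 + 5 = 22, so its missing entry is 48 − 22 = 26.
Row 7: -2 − 1 − 16 + 26 + 26 + 6 = 39, so its missing entry is 48 − 39 = 9.

m = 3, q = 26, p = 9, k = -5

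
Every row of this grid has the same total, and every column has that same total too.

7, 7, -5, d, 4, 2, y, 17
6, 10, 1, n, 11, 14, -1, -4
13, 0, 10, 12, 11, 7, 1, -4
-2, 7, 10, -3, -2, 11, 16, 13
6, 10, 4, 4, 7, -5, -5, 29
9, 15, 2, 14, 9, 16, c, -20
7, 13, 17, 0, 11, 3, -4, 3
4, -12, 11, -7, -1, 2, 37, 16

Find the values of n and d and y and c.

n = 13, d = 17, y = 1, c = 5

Rows 3 and 4 both sum to 50, so that's the common total.
The known cells in row 2 total 37, leaving 50 − 37 = 13 for the blank.
The known cells in column 4 total 33, leaving 50 − 33 = 17 for the blank.
The known cells in row 6 total 45, leaving 50 − 45 = 5 for the blank.
The known cells in row 1 total 49, leaving 50 − 49 = 1 for the blank.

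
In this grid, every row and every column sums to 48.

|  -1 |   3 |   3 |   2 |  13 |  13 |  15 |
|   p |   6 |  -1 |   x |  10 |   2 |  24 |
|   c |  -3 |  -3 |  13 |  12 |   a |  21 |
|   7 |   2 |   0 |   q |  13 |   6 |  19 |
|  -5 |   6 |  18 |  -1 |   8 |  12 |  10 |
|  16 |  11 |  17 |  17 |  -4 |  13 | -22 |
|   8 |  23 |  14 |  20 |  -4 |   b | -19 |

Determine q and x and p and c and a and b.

q = 1, x = -4, p = 11, c = 12, a = -4, b = 6

The known cells in row 7 total 42, leaving 48 − 42 = 6 for the blank.
The known cells in row 4 total 47, leaving 48 − 47 = 1 for the blank.
The known cells in column 6 total 52, leaving 48 − 52 = -4 for the blank.
The known cells in row 3 total 36, leaving 48 − 36 = 12 for the blank.
The known cells in column 1 total 37, leaving 48 − 37 = 11 for the blank.
The known cells in row 2 total 52, leaving 48 − 52 = -4 for the blank.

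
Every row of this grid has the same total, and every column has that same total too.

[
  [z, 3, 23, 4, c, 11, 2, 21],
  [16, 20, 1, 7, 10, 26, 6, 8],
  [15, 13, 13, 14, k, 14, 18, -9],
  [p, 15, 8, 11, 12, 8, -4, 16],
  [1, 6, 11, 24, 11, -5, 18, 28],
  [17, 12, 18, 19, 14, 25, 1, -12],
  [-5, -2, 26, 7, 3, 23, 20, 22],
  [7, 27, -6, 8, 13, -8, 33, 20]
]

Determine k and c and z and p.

k = 16, c = 15, z = 15, p = 28

Rows 2 and 5 both sum to 94, so that's the common total.
Row 3: 15 + 13 + 13 + 14 + 14 + 18 − 9 = 78, so its missing entry is 94 − 78 = 16.
Column 5: 10 + 16 + 12 + 11 + 14 + 3 + 13 = 79, so its missing entry is 94 − 79 = 15.
Row 4: 15 + 8 + 11 + 12 + 8 − 4 + 16 = 66, so its missing entry is 94 − 66 = 28.
Row 1: 3 + 23 + 4 + 15 + 11 + 2 + 21 = 79, so its missing entry is 94 − 79 = 15.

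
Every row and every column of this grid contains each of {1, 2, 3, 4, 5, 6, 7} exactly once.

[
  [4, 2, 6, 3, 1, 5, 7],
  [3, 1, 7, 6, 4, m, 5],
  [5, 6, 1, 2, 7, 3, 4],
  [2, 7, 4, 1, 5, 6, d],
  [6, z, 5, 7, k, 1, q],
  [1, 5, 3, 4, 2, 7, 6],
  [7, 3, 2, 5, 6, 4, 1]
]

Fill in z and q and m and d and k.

Cell (5,5): column 5 already has {1, 2, 4, 5, 6, 7} → 3.
At (row 2, col 6): row 2 already has {1, 3, 4, 5, 6, 7}, so the value is 2.
Cell (4,7): row 4 already has {1, 2, 4, 5, 6, 7} → 3.
At (row 5, col 7): column 7 already has {1, 3, 4, 5, 6, 7}, so the value is 2.
At (row 5, col 2): row 5 already has {1, 2, 3, 5, 6, 7}, so the value is 4.

z = 4, q = 2, m = 2, d = 3, k = 3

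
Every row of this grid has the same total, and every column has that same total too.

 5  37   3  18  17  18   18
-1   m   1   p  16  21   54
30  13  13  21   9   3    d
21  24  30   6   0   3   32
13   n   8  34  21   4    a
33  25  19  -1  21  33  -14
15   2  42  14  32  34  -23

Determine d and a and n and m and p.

Rows 1 and 4 both sum to 116, so that's the common total.
Row 3 has 30 + 13 + 13 + 21 + 9 + 3 = 89; the blank must be 116 − 89 = 27.
Column 7 has 18 + 54 + 27 + 32 − 14 − 23 = 94; the blank must be 116 − 94 = 22.
Row 5 has 13 + 8 + 34 + 21 + 4 + 22 = 102; the blank must be 116 − 102 = 14.
Column 2 has 37 + 13 + 24 + 14 + 25 + 2 = 115; the blank must be 116 − 115 = 1.
Row 2 has -1 + 1 + 1 + 16 + 21 + 54 = 92; the blank must be 116 − 92 = 24.

d = 27, a = 22, n = 14, m = 1, p = 24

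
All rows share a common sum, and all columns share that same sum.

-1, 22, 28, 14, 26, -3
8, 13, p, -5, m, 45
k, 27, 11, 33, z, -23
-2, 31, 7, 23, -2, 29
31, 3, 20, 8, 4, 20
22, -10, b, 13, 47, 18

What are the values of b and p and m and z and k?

b = -4, p = 24, m = 1, z = 10, k = 28

Rows 1 and 4 both sum to 86, so that's the common total.
Column 1 has -1 + 8 − 2 + 31 + 22 = 58; the blank must be 86 − 58 = 28.
Row 3 has 28 + 27 + 11 + 33 − 23 = 76; the blank must be 86 − 76 = 10.
Column 5 has 26 + 10 − 2 + 4 + 47 = 85; the blank must be 86 − 85 = 1.
Row 2 has 8 + 13 − 5 + 1 + 45 = 62; the blank must be 86 − 62 = 24.
Row 6 has 22 − 10 + 13 + 47 + 18 = 90; the blank must be 86 − 90 = -4.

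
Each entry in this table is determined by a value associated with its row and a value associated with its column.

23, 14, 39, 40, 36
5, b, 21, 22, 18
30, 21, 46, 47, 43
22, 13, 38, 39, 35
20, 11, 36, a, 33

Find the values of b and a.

b = -4, a = 37

The difference between any two rows is the same in every column — this is an addition table with the headers hidden.
Row 2 minus row 1 is 18 − 36 = -18, so its entry in column 2 is 14 + (-18) = -4.
Row 5 minus row 1 is 33 − 36 = -3, so its entry in column 4 is 40 + (-3) = 37.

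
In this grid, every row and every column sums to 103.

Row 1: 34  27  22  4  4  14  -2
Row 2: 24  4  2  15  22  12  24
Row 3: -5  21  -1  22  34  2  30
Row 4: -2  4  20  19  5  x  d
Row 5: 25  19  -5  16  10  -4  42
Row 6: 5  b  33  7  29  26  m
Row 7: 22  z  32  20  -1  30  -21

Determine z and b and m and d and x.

z = 21, b = 7, m = -4, d = 34, x = 23

The known cells in row 7 total 82, leaving 103 − 82 = 21 for the blank.
The known cells in column 2 total 96, leaving 103 − 96 = 7 for the blank.
The known cells in row 6 total 107, leaving 103 − 107 = -4 for the blank.
The known cells in column 7 total 69, leaving 103 − 69 = 34 for the blank.
The known cells in row 4 total 80, leaving 103 − 80 = 23 for the blank.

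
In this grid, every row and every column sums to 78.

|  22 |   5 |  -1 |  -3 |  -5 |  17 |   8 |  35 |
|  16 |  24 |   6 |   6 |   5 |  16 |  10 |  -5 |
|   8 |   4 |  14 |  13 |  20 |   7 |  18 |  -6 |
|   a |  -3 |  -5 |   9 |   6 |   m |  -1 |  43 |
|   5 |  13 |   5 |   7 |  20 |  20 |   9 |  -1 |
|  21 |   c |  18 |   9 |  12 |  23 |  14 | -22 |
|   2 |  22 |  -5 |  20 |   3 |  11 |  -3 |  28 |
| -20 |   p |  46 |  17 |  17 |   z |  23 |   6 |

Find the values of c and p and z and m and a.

Row 6 has 21 + 18 + 9 + 12 + 23 + 14 − 22 = 75; the blank must be 78 − 75 = 3.
Column 2 has 5 + 24 + 4 − 3 + 13 + 3 + 22 = 68; the blank must be 78 − 68 = 10.
Column 1 has 22 + 16 + 8 + 5 + 21 + 2 − 20 = 54; the blank must be 78 − 54 = 24.
Row 8 has -20 + 10 + 46 + 17 + 17 + 23 + 6 = 99; the blank must be 78 − 99 = -21.
Row 4 has 24 − 3 − 5 + 9 + 6 − 1 + 43 = 73; the blank must be 78 − 73 = 5.

c = 3, p = 10, z = -21, m = 5, a = 24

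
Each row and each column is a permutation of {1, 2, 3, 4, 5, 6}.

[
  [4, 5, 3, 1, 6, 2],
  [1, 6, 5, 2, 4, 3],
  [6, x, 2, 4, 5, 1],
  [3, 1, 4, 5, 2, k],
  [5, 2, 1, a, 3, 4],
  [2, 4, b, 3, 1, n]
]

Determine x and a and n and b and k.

For row 3, column 2: row 3 already has {1, 2, 4, 5, 6}; that leaves 3.
At (row 5, col 4): row 5 already has {1, 2, 3, 4, 5}, so the value is 6.
Cell (4,6): row 4 already has {1, 2, 3, 4, 5} → 6.
At (row 6, col 6): column 6 already has {1, 2, 3, 4, 6}, so the value is 5.
At (row 6, col 3): row 6 already has {1, 2, 3, 4, 5}, so the value is 6.

x = 3, a = 6, n = 5, b = 6, k = 6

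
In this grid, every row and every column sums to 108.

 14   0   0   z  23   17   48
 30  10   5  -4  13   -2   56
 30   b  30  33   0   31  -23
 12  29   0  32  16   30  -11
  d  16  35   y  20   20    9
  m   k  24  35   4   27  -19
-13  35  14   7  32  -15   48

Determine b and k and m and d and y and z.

b = 7, k = 11, m = 26, d = 9, y = -1, z = 6

Row 3 has 30 + 30 + 33 + 0 + 31 − 23 = 101; the blank must be 108 − 101 = 7.
Row 1 has 14 + 0 + 0 + 23 + 17 + 48 = 102; the blank must be 108 − 102 = 6.
Column 4 has 6 − 4 + 33 + 32 + 35 + 7 = 109; the blank must be 108 − 109 = -1.
Row 5 has 16 + 35 − 1 + 20 + 20 + 9 = 99; the blank must be 108 − 99 = 9.
Column 2 has 0 + 10 + 7 + 29 + 16 + 35 = 97; the blank must be 108 − 97 = 11.
Row 6 has 11 + 24 + 35 + 4 + 27 − 19 = 82; the blank must be 108 − 82 = 26.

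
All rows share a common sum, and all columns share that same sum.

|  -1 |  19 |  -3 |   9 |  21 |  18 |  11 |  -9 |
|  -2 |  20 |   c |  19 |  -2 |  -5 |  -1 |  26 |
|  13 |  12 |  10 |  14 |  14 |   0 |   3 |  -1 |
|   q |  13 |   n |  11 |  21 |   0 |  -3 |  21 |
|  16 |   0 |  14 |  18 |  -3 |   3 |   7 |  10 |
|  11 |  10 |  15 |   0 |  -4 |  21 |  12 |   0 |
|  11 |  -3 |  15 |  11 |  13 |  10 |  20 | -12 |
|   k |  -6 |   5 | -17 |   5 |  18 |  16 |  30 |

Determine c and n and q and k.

c = 10, n = -1, q = 3, k = 14

Rows 1 and 3 both sum to 65, so that's the common total.
The known cells in row 2 total 55, leaving 65 − 55 = 10 for the blank.
The known cells in column 3 total 66, leaving 65 − 66 = -1 for the blank.
The known cells in row 8 total 51, leaving 65 − 51 = 14 for the blank.
The known cells in row 4 total 62, leaving 65 − 62 = 3 for the blank.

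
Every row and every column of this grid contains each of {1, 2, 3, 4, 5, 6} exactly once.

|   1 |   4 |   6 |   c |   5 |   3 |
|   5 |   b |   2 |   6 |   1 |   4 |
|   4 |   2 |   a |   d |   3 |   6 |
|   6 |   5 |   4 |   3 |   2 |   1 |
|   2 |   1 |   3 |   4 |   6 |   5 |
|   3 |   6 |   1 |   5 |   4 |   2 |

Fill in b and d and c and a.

b = 3, d = 1, c = 2, a = 5

Cell (2,2): row 2 already has {1, 2, 4, 5, 6} → 3.
At (row 1, col 4): row 1 already has {1, 3, 4, 5, 6}, so the value is 2.
For row 3, column 4: column 4 already has {2, 3, 4, 5, 6}; that leaves 1.
For row 3, column 3: row 3 already has {1, 2, 3, 4, 6}; that leaves 5.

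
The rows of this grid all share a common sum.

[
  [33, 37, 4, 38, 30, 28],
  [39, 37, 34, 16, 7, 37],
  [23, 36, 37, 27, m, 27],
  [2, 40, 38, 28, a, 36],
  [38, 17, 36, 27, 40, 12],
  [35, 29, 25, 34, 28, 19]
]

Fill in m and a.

m = 20, a = 26

Rows 1 and 6 both add up to 170, so every row sums to 170.
Row 3: 23 + 36 + 37 + 27 + 27 = 150, so the missing entry is 170 − 150 = 20.
Row 4: 2 + 40 + 38 + 28 + 36 = 144, so the missing entry is 170 − 144 = 26.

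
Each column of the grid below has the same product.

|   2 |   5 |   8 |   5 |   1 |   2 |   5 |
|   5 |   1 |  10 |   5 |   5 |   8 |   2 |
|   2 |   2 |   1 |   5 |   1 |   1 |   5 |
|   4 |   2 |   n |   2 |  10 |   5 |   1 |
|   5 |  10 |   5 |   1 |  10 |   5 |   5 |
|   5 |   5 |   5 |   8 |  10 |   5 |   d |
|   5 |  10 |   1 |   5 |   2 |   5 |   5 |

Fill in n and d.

n = 5, d = 8

Columns 2 and 6 each multiply to 10000, so every column has product 10000.
Column 3: 8×10×1×5×5×1 = 2000, so the missing entry is 10000 ÷ 2000 = 5.
Column 7: 5×2×5×1×5×5 = 1250, so the missing entry is 10000 ÷ 1250 = 8.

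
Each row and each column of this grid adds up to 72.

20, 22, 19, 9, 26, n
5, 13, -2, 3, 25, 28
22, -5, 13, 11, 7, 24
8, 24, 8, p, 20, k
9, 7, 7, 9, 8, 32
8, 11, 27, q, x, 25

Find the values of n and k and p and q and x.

Column 5 has 26 + 25 + 7 + 20 + 8 = 86; the blank must be 72 − 86 = -14.
Row 1 has 20 + 22 + 19 + 9 + 26 = 96; the blank must be 72 − 96 = -24.
Row 6 has 8 + 11 + 27 − 14 + 25 = 57; the blank must be 72 − 57 = 15.
Column 4 has 9 + 3 + 11 + 9 + 15 = 47; the blank must be 72 − 47 = 25.
Row 4 has 8 + 24 + 8 + 25 + 20 = 85; the blank must be 72 − 85 = -13.

n = -24, k = -13, p = 25, q = 15, x = -14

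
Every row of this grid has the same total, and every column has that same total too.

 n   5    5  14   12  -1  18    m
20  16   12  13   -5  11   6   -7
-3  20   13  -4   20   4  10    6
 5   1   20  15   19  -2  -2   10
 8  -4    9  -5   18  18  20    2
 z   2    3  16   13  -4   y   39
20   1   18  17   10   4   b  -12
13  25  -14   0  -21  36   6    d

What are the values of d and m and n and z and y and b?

Rows 2 and 3 both sum to 66, so that's the common total.
Row 8: 13 + 25 − 14 + 0 − 21 + 36 + 6 = 45, so its missing entry is 66 − 45 = 21.
Column 8: -7 + 6 + 10 + 2 + 39 − 12 + 21 = 59, so its missing entry is 66 − 59 = 7.
Row 1: 5 + 5 + 14 + 12 − 1 + 18 + 7 = 60, so its missing entry is 66 − 60 = 6.
Column 1: 6 + 20 − 3 + 5 + 8 + 20 + 13 = 69, so its missing entry is 66 − 69 = -3.
Row 6: -3 + 2 + 3 + 16 + 13 − 4 + 39 = 66, so its missing entry is 66 − 66 = 0.
Row 7: 20 + 1 + 18 + 17 + 10 + 4 − 12 = 58, so its missing entry is 66 − 58 = 8.

d = 21, m = 7, n = 6, z = -3, y = 0, b = 8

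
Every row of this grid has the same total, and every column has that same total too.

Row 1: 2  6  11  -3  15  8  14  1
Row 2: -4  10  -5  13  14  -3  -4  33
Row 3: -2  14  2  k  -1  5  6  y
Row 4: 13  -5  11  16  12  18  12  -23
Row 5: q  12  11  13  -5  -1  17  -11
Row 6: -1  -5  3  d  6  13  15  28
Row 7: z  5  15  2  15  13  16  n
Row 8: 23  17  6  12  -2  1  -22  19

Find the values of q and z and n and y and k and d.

Rows 1 and 2 both sum to 54, so that's the common total.
The known cells in row 5 total 36, leaving 54 − 36 = 18 for the blank.
The known cells in column 1 total 49, leaving 54 − 49 = 5 for the blank.
The known cells in row 7 total 71, leaving 54 − 71 = -17 for the blank.
The known cells in column 8 total 30, leaving 54 − 30 = 24 for the blank.
The known cells in row 3 total 48, leaving 54 − 48 = 6 for the blank.
The known cells in row 6 total 59, leaving 54 − 59 = -5 for the blank.

q = 18, z = 5, n = -17, y = 24, k = 6, d = -5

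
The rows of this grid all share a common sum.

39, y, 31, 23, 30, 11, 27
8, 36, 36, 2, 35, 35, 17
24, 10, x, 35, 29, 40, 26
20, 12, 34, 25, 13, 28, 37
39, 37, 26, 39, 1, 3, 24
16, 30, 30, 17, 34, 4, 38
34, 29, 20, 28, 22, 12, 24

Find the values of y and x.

y = 8, x = 5

Row 2 sums to 169 and so does row 5; that's the common total.
In row 1 the known cells total 161, leaving 169 − 161 = 8.
In row 3 the known cells total 164, leaving 169 − 164 = 5.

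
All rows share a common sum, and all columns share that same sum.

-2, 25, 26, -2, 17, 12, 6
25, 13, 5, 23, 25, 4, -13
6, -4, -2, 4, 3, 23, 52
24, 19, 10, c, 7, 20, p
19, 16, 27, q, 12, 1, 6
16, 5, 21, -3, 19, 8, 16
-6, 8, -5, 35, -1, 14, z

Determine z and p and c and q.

z = 37, p = -22, c = 24, q = 1

Rows 1 and 2 both sum to 82, so that's the common total.
Row 7: -6 + 8 − 5 + 35 − 1 + 14 = 45, so its missing entry is 82 − 45 = 37.
Row 5: 19 + 16 + 27 + 12 + 1 + 6 = 81, so its missing entry is 82 − 81 = 1.
Column 4: -2 + 23 + 4 + 1 − 3 + 35 = 58, so its missing entry is 82 − 58 = 24.
Row 4: 24 + 19 + 10 + 24 + 7 + 20 = 104, so its missing entry is 82 − 104 = -22.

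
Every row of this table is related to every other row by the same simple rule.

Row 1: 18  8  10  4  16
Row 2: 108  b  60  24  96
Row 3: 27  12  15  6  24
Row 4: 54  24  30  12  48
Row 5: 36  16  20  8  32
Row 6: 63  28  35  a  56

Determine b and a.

Each row is a constant multiple of every other row — this is a multiplication table with the headers hidden.
Row 2 is 60/10 = 6/1 times row 1, so its entry in column 2 is 8 × 6/1 = 48.
Row 6 is 35/10 = 7/2 times row 1, so its entry in column 4 is 4 × 7/2 = 14.

b = 48, a = 14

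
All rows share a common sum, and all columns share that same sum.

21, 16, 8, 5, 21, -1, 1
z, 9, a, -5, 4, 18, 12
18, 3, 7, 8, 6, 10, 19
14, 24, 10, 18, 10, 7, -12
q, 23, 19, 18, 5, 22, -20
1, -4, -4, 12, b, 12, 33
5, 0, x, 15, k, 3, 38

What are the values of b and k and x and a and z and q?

Rows 1 and 3 both sum to 71, so that's the common total.
Row 5: 23 + 19 + 18 + 5 + 22 − 20 = 67, so its missing entry is 71 − 67 = 4.
Row 6: 1 − 4 − 4 + 12 + 12 + 33 = 50, so its missing entry is 71 − 50 = 21.
Column 5: 21 + 4 + 6 + 10 + 5 + 21 = 67, so its missing entry is 71 − 67 = 4.
Row 7: 5 + 0 + 15 + 4 + 3 + 38 = 65, so its missing entry is 71 − 65 = 6.
Column 3: 8 + 7 + 10 + 19 − 4 + 6 = 46, so its missing entry is 71 − 46 = 25.
Row 2: 9 + 25 − 5 + 4 + 18 + 12 = 63, so its missing entry is 71 − 63 = 8.

b = 21, k = 4, x = 6, a = 25, z = 8, q = 4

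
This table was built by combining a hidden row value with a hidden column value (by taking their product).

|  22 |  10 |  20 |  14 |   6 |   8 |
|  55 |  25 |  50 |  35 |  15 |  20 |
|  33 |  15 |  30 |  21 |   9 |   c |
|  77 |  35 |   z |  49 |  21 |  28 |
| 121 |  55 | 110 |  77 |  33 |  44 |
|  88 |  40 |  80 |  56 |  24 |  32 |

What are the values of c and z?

c = 12, z = 70

Each row is a constant multiple of every other row — this is a multiplication table with the headers hidden.
Row 3 is 21/14 = 3/2 times row 1, so its entry in column 6 is 8 × 3/2 = 12.
Row 4 is 49/14 = 7/2 times row 1, so its entry in column 3 is 20 × 7/2 = 70.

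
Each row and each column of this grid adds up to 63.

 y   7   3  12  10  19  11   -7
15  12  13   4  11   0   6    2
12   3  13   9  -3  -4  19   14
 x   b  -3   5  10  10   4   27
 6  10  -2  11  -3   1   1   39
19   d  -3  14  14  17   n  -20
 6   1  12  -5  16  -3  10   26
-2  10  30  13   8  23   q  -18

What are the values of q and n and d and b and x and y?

Row 1: 7 + 3 + 12 + 10 + 19 + 11 − 7 = 55, so its missing entry is 63 − 55 = 8.
Column 1: 8 + 15 + 12 + 6 + 19 + 6 − 2 = 64, so its missing entry is 63 − 64 = -1.
Row 4: -1 − 3 + 5 + 10 + 10 + 4 + 27 = 52, so its missing entry is 63 − 52 = 11.
Column 2: 7 + 12 + 3 + 11 + 10 + 1 + 10 = 54, so its missing entry is 63 − 54 = 9.
Row 8: -2 + 10 + 30 + 13 + 8 + 23 − 18 = 64, so its missing entry is 63 − 64 = -1.
Row 6: 19 + 9 − 3 + 14 + 14 + 17 − 20 = 50, so its missing entry is 63 − 50 = 13.

q = -1, n = 13, d = 9, b = 11, x = -1, y = 8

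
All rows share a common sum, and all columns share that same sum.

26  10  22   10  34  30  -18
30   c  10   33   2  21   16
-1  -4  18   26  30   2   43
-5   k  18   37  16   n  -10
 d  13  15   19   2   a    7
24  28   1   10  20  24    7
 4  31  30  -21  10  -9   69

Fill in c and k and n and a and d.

Rows 1 and 3 both sum to 114, so that's the common total.
Column 1: 26 + 30 − 1 − 5 + 24 + 4 = 78, so its missing entry is 114 − 78 = 36.
Row 2: 30 + 10 + 33 + 2 + 21 + 16 = 112, so its missing entry is 114 − 112 = 2.
Column 2: 10 + 2 − 4 + 13 + 28 + 31 = 80, so its missing entry is 114 − 80 = 34.
Row 5: 36 + 13 + 15 + 19 + 2 + 7 = 92, so its missing entry is 114 − 92 = 22.
Row 4: -5 + 34 + 18 + 37 + 16 − 10 = 90, so its missing entry is 114 − 90 = 24.

c = 2, k = 34, n = 24, a = 22, d = 36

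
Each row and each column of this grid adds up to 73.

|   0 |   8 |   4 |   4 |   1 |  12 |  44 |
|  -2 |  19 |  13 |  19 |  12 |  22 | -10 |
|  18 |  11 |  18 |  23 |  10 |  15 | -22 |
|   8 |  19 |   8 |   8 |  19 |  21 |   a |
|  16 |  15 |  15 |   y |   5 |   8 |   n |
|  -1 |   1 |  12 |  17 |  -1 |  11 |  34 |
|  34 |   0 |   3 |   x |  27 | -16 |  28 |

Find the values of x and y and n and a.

x = -3, y = 5, n = 9, a = -10

Row 7 has 34 + 0 + 3 + 27 − 16 + 28 = 76; the blank must be 73 − 76 = -3.
Row 4 has 8 + 19 + 8 + 8 + 19 + 21 = 83; the blank must be 73 − 83 = -10.
Column 7 has 44 − 10 − 22 − 10 + 34 + 28 = 64; the blank must be 73 − 64 = 9.
Row 5 has 16 + 15 + 15 + 5 + 8 + 9 = 68; the blank must be 73 − 68 = 5.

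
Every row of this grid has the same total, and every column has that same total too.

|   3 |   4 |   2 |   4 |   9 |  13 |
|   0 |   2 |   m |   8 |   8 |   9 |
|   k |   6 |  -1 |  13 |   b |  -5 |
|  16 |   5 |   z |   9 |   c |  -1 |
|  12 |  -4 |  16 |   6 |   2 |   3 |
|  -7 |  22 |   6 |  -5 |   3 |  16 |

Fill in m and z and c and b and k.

m = 8, z = 4, c = 2, b = 11, k = 11

Rows 1 and 5 both sum to 35, so that's the common total.
Row 2 has 0 + 2 + 8 + 8 + 9 = 27; the blank must be 35 − 27 = 8.
Column 1 has 3 + 0 + 16 + 12 − 7 = 24; the blank must be 35 − 24 = 11.
Row 3 has 11 + 6 − 1 + 13 − 5 = 24; the blank must be 35 − 24 = 11.
Column 5 has 9 + 8 + 11 + 2 + 3 = 33; the blank must be 35 − 33 = 2.
Row 4 has 16 + 5 + 9 + 2 − 1 = 31; the blank must be 35 − 31 = 4.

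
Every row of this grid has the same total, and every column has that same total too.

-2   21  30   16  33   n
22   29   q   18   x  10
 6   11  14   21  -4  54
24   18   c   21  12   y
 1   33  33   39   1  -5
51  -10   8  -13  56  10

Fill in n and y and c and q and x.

n = 4, y = 29, c = -2, q = 19, x = 4

Rows 3 and 5 both sum to 102, so that's the common total.
The known cells in column 5 total 98, leaving 102 − 98 = 4 for the blank.
The known cells in row 2 total 83, leaving 102 − 83 = 19 for the blank.
The known cells in row 1 total 98, leaving 102 − 98 = 4 for the blank.
The known cells in column 3 total 104, leaving 102 − 104 = -2 for the blank.
The known cells in row 4 total 73, leaving 102 − 73 = 29 for the blank.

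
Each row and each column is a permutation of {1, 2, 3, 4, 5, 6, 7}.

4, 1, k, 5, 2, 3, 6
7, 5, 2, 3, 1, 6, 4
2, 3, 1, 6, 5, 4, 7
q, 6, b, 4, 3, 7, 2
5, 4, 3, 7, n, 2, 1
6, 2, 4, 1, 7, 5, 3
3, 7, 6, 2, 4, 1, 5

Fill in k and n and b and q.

k = 7, n = 6, b = 5, q = 1

For row 5, column 5: row 5 already has {1, 2, 3, 4, 5, 7}; that leaves 6.
For row 1, column 3: row 1 already has {1, 2, 3, 4, 5, 6}; that leaves 7.
At (row 4, col 3): column 3 already has {1, 2, 3, 4, 6, 7}, so the value is 5.
For row 4, column 1: row 4 already has {2, 3, 4, 5, 6, 7}; that leaves 1.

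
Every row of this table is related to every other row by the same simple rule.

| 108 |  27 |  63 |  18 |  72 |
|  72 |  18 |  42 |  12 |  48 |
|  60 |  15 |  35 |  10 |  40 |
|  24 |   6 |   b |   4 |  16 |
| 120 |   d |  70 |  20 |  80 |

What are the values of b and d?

Each row is a constant multiple of every other row — this is a multiplication table with the headers hidden.
Row 4 is 4/18 = 2/9 times row 1, so its entry in column 3 is 63 × 2/9 = 14.
Row 5 is 20/18 = 10/9 times row 1, so its entry in column 2 is 27 × 10/9 = 30.

b = 14, d = 30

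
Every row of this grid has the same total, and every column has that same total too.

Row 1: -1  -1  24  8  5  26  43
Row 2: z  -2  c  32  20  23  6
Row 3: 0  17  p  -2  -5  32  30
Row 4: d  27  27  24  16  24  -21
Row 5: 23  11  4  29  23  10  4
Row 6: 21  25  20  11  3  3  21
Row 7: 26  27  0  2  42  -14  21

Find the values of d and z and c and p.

Rows 1 and 5 both sum to 104, so that's the common total.
The known cells in row 3 total 72, leaving 104 − 72 = 32 for the blank.
The known cells in column 3 total 107, leaving 104 − 107 = -3 for the blank.
The known cells in row 2 total 76, leaving 104 − 76 = 28 for the blank.
The known cells in row 4 total 97, leaving 104 − 97 = 7 for the blank.

d = 7, z = 28, c = -3, p = 32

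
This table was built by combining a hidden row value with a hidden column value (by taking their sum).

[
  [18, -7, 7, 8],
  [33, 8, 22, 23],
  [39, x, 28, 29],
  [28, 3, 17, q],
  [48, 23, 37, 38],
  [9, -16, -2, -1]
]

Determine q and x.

The difference between any two rows is the same in every column — this is an addition table with the headers hidden.
Row 4 minus row 1 is 17 − 7 = 10, so its entry in column 4 is 8 + 10 = 18.
Row 3 minus row 1 is 28 − 7 = 21, so its entry in column 2 is -7 + 21 = 14.

q = 18, x = 14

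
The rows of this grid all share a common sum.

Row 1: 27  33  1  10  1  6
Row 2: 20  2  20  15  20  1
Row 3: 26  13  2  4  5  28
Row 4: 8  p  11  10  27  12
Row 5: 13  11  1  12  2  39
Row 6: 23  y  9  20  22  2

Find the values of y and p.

The complete rows each total 78.
Row 6 is missing 78 − 76 = 2 (since 23 + 9 + 20 + 22 + 2 = 76).
Row 4 is missing 78 − 68 = 10 (since 8 + 11 + 10 + 27 + 12 = 68).

y = 2, p = 10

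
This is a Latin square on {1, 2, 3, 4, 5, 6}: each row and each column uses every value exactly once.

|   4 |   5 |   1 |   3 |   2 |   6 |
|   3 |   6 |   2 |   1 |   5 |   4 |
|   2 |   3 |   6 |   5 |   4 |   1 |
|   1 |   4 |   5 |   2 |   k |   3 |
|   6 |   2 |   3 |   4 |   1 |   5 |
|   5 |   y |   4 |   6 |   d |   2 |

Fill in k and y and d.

k = 6, y = 1, d = 3

For row 6, column 2: column 2 already has {2, 3, 4, 5, 6}; that leaves 1.
Cell (6,5): row 6 already has {1, 2, 4, 5, 6} → 3.
For row 4, column 5: row 4 already has {1, 2, 3, 4, 5}; that leaves 6.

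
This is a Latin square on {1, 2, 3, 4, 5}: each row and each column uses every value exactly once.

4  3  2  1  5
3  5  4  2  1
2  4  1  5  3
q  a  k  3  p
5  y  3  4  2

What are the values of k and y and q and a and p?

k = 5, y = 1, q = 1, a = 2, p = 4

For row 4, column 5: column 5 already has {1, 2, 3, 5}; that leaves 4.
At (row 4, col 1): column 1 already has {2, 3, 4, 5}, so the value is 1.
For row 4, column 3: column 3 already has {1, 2, 3, 4}; that leaves 5.
For row 4, column 2: row 4 already has {1, 3, 4, 5}; that leaves 2.
At (row 5, col 2): row 5 already has {2, 3, 4, 5}, so the value is 1.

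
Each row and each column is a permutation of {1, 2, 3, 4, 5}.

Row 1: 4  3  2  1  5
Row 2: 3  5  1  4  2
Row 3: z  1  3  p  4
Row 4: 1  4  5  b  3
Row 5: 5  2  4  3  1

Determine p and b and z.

Cell (4,4): row 4 already has {1, 3, 4, 5} → 2.
Cell (3,4): column 4 already has {1, 2, 3, 4} → 5.
Cell (3,1): row 3 already has {1, 3, 4, 5} → 2.

p = 5, b = 2, z = 2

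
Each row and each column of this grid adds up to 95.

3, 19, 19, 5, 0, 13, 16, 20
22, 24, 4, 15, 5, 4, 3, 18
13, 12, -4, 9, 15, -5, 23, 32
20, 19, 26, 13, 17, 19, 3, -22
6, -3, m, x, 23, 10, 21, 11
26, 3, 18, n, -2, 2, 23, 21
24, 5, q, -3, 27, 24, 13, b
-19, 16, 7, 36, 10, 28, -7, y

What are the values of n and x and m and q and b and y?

Row 8 has -19 + 16 + 7 + 36 + 10 + 28 − 7 = 71; the blank must be 95 − 71 = 24.
Column 8 has 20 + 18 + 32 − 22 + 11 + 21 + 24 = 104; the blank must be 95 − 104 = -9.
Row 7 has 24 + 5 − 3 + 27 + 24 + 13 − 9 = 81; the blank must be 95 − 81 = 14.
Column 3 has 19 + 4 − 4 + 26 + 18 + 14 + 7 = 84; the blank must be 95 − 84 = 11.
Row 5 has 6 − 3 + 11 + 23 + 10 + 21 + 11 = 79; the blank must be 95 − 79 = 16.
Row 6 has 26 + 3 + 18 − 2 + 2 + 23 + 21 = 91; the blank must be 95 − 91 = 4.

n = 4, x = 16, m = 11, q = 14, b = -9, y = 24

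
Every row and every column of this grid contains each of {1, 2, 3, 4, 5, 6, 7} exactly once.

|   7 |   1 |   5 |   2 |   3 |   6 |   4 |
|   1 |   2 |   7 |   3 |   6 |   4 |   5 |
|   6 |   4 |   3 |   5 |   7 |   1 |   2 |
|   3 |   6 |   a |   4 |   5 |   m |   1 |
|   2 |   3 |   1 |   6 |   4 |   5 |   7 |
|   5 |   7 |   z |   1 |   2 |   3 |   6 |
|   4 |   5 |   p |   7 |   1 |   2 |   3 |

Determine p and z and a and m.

p = 6, z = 4, a = 2, m = 7

For row 7, column 3: row 7 already has {1, 2, 3, 4, 5, 7}; that leaves 6.
At (row 4, col 6): column 6 already has {1, 2, 3, 4, 5, 6}, so the value is 7.
Cell (4,3): row 4 already has {1, 3, 4, 5, 6, 7} → 2.
For row 6, column 3: row 6 already has {1, 2, 3, 5, 6, 7}; that leaves 4.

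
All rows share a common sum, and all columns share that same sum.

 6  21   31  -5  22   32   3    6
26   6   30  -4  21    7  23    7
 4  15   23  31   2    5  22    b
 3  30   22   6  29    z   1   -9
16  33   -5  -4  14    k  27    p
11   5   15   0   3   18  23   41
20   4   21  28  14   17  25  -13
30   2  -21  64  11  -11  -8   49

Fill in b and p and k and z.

Rows 1 and 2 both sum to 116, so that's the common total.
The known cells in row 4 total 82, leaving 116 − 82 = 34 for the blank.
The known cells in column 6 total 102, leaving 116 − 102 = 14 for the blank.
The known cells in row 5 total 95, leaving 116 − 95 = 21 for the blank.
The known cells in row 3 total 102, leaving 116 − 102 = 14 for the blank.

b = 14, p = 21, k = 14, z = 34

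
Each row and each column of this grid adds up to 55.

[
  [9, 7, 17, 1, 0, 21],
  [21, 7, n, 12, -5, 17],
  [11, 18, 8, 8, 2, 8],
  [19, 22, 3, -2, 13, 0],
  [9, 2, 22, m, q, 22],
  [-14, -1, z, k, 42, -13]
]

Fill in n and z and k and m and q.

n = 3, z = 2, k = 39, m = -3, q = 3

Column 5: 0 − 5 + 2 + 13 + 42 = 52, so its missing entry is 55 − 52 = 3.
Row 2: 21 + 7 + 12 − 5 + 17 = 52, so its missing entry is 55 − 52 = 3.
Row 5: 9 + 2 + 22 + 3 + 22 = 58, so its missing entry is 55 − 58 = -3.
Column 4: 1 + 12 + 8 − 2 − 3 = 16, so its missing entry is 55 − 16 = 39.
Row 6: -14 − 1 + 39 + 42 − 13 = 53, so its missing entry is 55 − 53 = 2.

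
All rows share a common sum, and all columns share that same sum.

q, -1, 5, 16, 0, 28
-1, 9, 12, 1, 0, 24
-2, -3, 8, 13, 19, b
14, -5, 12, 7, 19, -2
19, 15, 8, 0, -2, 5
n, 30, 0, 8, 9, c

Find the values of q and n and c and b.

q = -3, n = 18, c = -20, b = 10

Rows 2 and 4 both sum to 45, so that's the common total.
The known cells in row 3 total 35, leaving 45 − 35 = 10 for the blank.
The known cells in column 6 total 65, leaving 45 − 65 = -20 for the blank.
The known cells in row 6 total 27, leaving 45 − 27 = 18 for the blank.
The known cells in row 1 total 48, leaving 45 − 48 = -3 for the blank.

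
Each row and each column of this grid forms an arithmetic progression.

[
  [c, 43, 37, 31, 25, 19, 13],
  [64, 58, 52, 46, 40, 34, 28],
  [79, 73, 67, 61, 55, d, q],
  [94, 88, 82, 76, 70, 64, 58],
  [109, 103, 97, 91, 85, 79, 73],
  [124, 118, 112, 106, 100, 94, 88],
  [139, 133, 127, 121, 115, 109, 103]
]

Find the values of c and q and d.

c = 49, q = 43, d = 49

Along each row the entries change by -6 per step; down each column they change by 15.
Row 1: from 43 at column 2, stepping by -6 to column 1 gives 49.
Row 3: from 79 at column 1, stepping by -6 to column 7 gives 43.
Row 3: from 79 at column 1, stepping by -6 to column 6 gives 49.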